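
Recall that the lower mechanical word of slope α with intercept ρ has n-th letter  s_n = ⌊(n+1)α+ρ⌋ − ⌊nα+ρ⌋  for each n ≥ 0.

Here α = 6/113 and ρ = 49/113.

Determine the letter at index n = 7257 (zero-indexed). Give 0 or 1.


(n+1)α + ρ = (7258·6 + 49) / 113 = 43597/113
nα + ρ     = (7257·6 + 49) / 113 = 43591/113
⌊43597/113⌋ = 385,  ⌊43591/113⌋ = 385
s_{7257} = 385 − 385 = 0

0


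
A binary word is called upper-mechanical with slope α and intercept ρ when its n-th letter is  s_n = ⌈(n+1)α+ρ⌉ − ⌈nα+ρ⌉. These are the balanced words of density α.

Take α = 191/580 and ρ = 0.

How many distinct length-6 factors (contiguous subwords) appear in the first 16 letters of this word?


3

t_n = ⌈(n·191)/580⌉ for n = 0 … 16:
  n=0…9: ⌈0/580⌉=0 ⌈191/580⌉=1 ⌈382/580⌉=1 ⌈573/580⌉=1 ⌈764/580⌉=2 ⌈955/580⌉=2 ⌈1146/580⌉=2 ⌈1337/580⌉=3 ⌈1528/580⌉=3 ⌈1719/580⌉=3
  n=10…16: ⌈1910/580⌉=4 ⌈2101/580⌉=4 ⌈2292/580⌉=4 ⌈2483/580⌉=5 ⌈2674/580⌉=5 ⌈2865/580⌉=5 ⌈3056/580⌉=6
s_n = t_(n+1) − t_n for n = 0 … 15 gives
prefix = 1001001001001001
slide a length-6 window over [0..5] … [10..15] (11 windows); first occurrence of each distinct factor:
  [  0..  5] 100100
  [  1..  6] 001001
  [  2..  7] 010010
  (the other 8 windows repeat one of these)
distinct factors: {001001, 010010, 100100}
count = 3  (Sturmian bound for length 6 is 7)


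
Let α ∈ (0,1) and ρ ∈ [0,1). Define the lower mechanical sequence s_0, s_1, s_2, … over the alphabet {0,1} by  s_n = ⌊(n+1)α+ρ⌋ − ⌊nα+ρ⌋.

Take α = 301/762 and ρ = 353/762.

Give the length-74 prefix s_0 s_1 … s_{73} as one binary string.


n=0: ⌊(1·301+353)/762⌋ − ⌊(0·301+353)/762⌋ = ⌊654/762⌋ − ⌊353/762⌋ = 0 − 0 = 0
n=1: ⌊(2·301+353)/762⌋ − ⌊(1·301+353)/762⌋ = ⌊955/762⌋ − ⌊654/762⌋ = 1 − 0 = 1
n=2: ⌊(3·301+353)/762⌋ − ⌊(2·301+353)/762⌋ = ⌊1256/762⌋ − ⌊955/762⌋ = 1 − 1 = 0
n=3: ⌊(4·301+353)/762⌋ − ⌊(3·301+353)/762⌋ = ⌊1557/762⌋ − ⌊1256/762⌋ = 2 − 1 = 1
n=4: ⌊(5·301+353)/762⌋ − ⌊(4·301+353)/762⌋ = ⌊1858/762⌋ − ⌊1557/762⌋ = 2 − 2 = 0
n=5: ⌊(6·301+353)/762⌋ − ⌊(5·301+353)/762⌋ = ⌊2159/762⌋ − ⌊1858/762⌋ = 2 − 2 = 0
n=6: ⌊(7·301+353)/762⌋ − ⌊(6·301+353)/762⌋ = ⌊2460/762⌋ − ⌊2159/762⌋ = 3 − 2 = 1
n=7: ⌊(8·301+353)/762⌋ − ⌊(7·301+353)/762⌋ = ⌊2761/762⌋ − ⌊2460/762⌋ = 3 − 3 = 0
n=8: ⌊(9·301+353)/762⌋ − ⌊(8·301+353)/762⌋ = ⌊3062/762⌋ − ⌊2761/762⌋ = 4 − 3 = 1
n=9: ⌊(10·301+353)/762⌋ − ⌊(9·301+353)/762⌋ = ⌊3363/762⌋ − ⌊3062/762⌋ = 4 − 4 = 0
n=10: ⌊(11·301+353)/762⌋ − ⌊(10·301+353)/762⌋ = ⌊3664/762⌋ − ⌊3363/762⌋ = 4 − 4 = 0
n=11: ⌊(12·301+353)/762⌋ − ⌊(11·301+353)/762⌋ = ⌊3965/762⌋ − ⌊3664/762⌋ = 5 − 4 = 1
n=12: ⌊(13·301+353)/762⌋ − ⌊(12·301+353)/762⌋ = ⌊4266/762⌋ − ⌊3965/762⌋ = 5 − 5 = 0
n=13: ⌊(14·301+353)/762⌋ − ⌊(13·301+353)/762⌋ = ⌊4567/762⌋ − ⌊4266/762⌋ = 5 − 5 = 0
n=14: ⌊(15·301+353)/762⌋ − ⌊(14·301+353)/762⌋ = ⌊4868/762⌋ − ⌊4567/762⌋ = 6 − 5 = 1
n=15: ⌊(16·301+353)/762⌋ − ⌊(15·301+353)/762⌋ = ⌊5169/762⌋ − ⌊4868/762⌋ = 6 − 6 = 0
n=16: ⌊(17·301+353)/762⌋ − ⌊(16·301+353)/762⌋ = ⌊5470/762⌋ − ⌊5169/762⌋ = 7 − 6 = 1
n=17: ⌊(18·301+353)/762⌋ − ⌊(17·301+353)/762⌋ = ⌊5771/762⌋ − ⌊5470/762⌋ = 7 − 7 = 0
n=18: ⌊(19·301+353)/762⌋ − ⌊(18·301+353)/762⌋ = ⌊6072/762⌋ − ⌊5771/762⌋ = 7 − 7 = 0
n=19: ⌊(20·301+353)/762⌋ − ⌊(19·301+353)/762⌋ = ⌊6373/762⌋ − ⌊6072/762⌋ = 8 − 7 = 1
n=20: ⌊(21·301+353)/762⌋ − ⌊(20·301+353)/762⌋ = ⌊6674/762⌋ − ⌊6373/762⌋ = 8 − 8 = 0
n=21: ⌊(22·301+353)/762⌋ − ⌊(21·301+353)/762⌋ = ⌊6975/762⌋ − ⌊6674/762⌋ = 9 − 8 = 1
n=22: ⌊(23·301+353)/762⌋ − ⌊(22·301+353)/762⌋ = ⌊7276/762⌋ − ⌊6975/762⌋ = 9 − 9 = 0
n=23: ⌊(24·301+353)/762⌋ − ⌊(23·301+353)/762⌋ = ⌊7577/762⌋ − ⌊7276/762⌋ = 9 − 9 = 0
n=24: ⌊(25·301+353)/762⌋ − ⌊(24·301+353)/762⌋ = ⌊7878/762⌋ − ⌊7577/762⌋ = 10 − 9 = 1
n=25: ⌊(26·301+353)/762⌋ − ⌊(25·301+353)/762⌋ = ⌊8179/762⌋ − ⌊7878/762⌋ = 10 − 10 = 0
n=26: ⌊(27·301+353)/762⌋ − ⌊(26·301+353)/762⌋ = ⌊8480/762⌋ − ⌊8179/762⌋ = 11 − 10 = 1
n=27: ⌊(28·301+353)/762⌋ − ⌊(27·301+353)/762⌋ = ⌊8781/762⌋ − ⌊8480/762⌋ = 11 − 11 = 0
n=28: ⌊(29·301+353)/762⌋ − ⌊(28·301+353)/762⌋ = ⌊9082/762⌋ − ⌊8781/762⌋ = 11 − 11 = 0
n=29: ⌊(30·301+353)/762⌋ − ⌊(29·301+353)/762⌋ = ⌊9383/762⌋ − ⌊9082/762⌋ = 12 − 11 = 1
n=30: ⌊(31·301+353)/762⌋ − ⌊(30·301+353)/762⌋ = ⌊9684/762⌋ − ⌊9383/762⌋ = 12 − 12 = 0
n=31: ⌊(32·301+353)/762⌋ − ⌊(31·301+353)/762⌋ = ⌊9985/762⌋ − ⌊9684/762⌋ = 13 − 12 = 1
n=32: ⌊(33·301+353)/762⌋ − ⌊(32·301+353)/762⌋ = ⌊10286/762⌋ − ⌊9985/762⌋ = 13 − 13 = 0
n=33: ⌊(34·301+353)/762⌋ − ⌊(33·301+353)/762⌋ = ⌊10587/762⌋ − ⌊10286/762⌋ = 13 − 13 = 0
n=34: ⌊(35·301+353)/762⌋ − ⌊(34·301+353)/762⌋ = ⌊10888/762⌋ − ⌊10587/762⌋ = 14 − 13 = 1
n=35: ⌊(36·301+353)/762⌋ − ⌊(35·301+353)/762⌋ = ⌊11189/762⌋ − ⌊10888/762⌋ = 14 − 14 = 0
n=36: ⌊(37·301+353)/762⌋ − ⌊(36·301+353)/762⌋ = ⌊11490/762⌋ − ⌊11189/762⌋ = 15 − 14 = 1
n=37: ⌊(38·301+353)/762⌋ − ⌊(37·301+353)/762⌋ = ⌊11791/762⌋ − ⌊11490/762⌋ = 15 − 15 = 0
n=38: ⌊(39·301+353)/762⌋ − ⌊(38·301+353)/762⌋ = ⌊12092/762⌋ − ⌊11791/762⌋ = 15 − 15 = 0
n=39: ⌊(40·301+353)/762⌋ − ⌊(39·301+353)/762⌋ = ⌊12393/762⌋ − ⌊12092/762⌋ = 16 − 15 = 1
n=40: ⌊(41·301+353)/762⌋ − ⌊(40·301+353)/762⌋ = ⌊12694/762⌋ − ⌊12393/762⌋ = 16 − 16 = 0
n=41: ⌊(42·301+353)/762⌋ − ⌊(41·301+353)/762⌋ = ⌊12995/762⌋ − ⌊12694/762⌋ = 17 − 16 = 1
n=42: ⌊(43·301+353)/762⌋ − ⌊(42·301+353)/762⌋ = ⌊13296/762⌋ − ⌊12995/762⌋ = 17 − 17 = 0
n=43: ⌊(44·301+353)/762⌋ − ⌊(43·301+353)/762⌋ = ⌊13597/762⌋ − ⌊13296/762⌋ = 17 − 17 = 0
n=44: ⌊(45·301+353)/762⌋ − ⌊(44·301+353)/762⌋ = ⌊13898/762⌋ − ⌊13597/762⌋ = 18 − 17 = 1
n=45: ⌊(46·301+353)/762⌋ − ⌊(45·301+353)/762⌋ = ⌊14199/762⌋ − ⌊13898/762⌋ = 18 − 18 = 0
n=46: ⌊(47·301+353)/762⌋ − ⌊(46·301+353)/762⌋ = ⌊14500/762⌋ − ⌊14199/762⌋ = 19 − 18 = 1
n=47: ⌊(48·301+353)/762⌋ − ⌊(47·301+353)/762⌋ = ⌊14801/762⌋ − ⌊14500/762⌋ = 19 − 19 = 0
n=48: ⌊(49·301+353)/762⌋ − ⌊(48·301+353)/762⌋ = ⌊15102/762⌋ − ⌊14801/762⌋ = 19 − 19 = 0
n=49: ⌊(50·301+353)/762⌋ − ⌊(49·301+353)/762⌋ = ⌊15403/762⌋ − ⌊15102/762⌋ = 20 − 19 = 1
n=50: ⌊(51·301+353)/762⌋ − ⌊(50·301+353)/762⌋ = ⌊15704/762⌋ − ⌊15403/762⌋ = 20 − 20 = 0
n=51: ⌊(52·301+353)/762⌋ − ⌊(51·301+353)/762⌋ = ⌊16005/762⌋ − ⌊15704/762⌋ = 21 − 20 = 1
n=52: ⌊(53·301+353)/762⌋ − ⌊(52·301+353)/762⌋ = ⌊16306/762⌋ − ⌊16005/762⌋ = 21 − 21 = 0
n=53: ⌊(54·301+353)/762⌋ − ⌊(53·301+353)/762⌋ = ⌊16607/762⌋ − ⌊16306/762⌋ = 21 − 21 = 0
n=54: ⌊(55·301+353)/762⌋ − ⌊(54·301+353)/762⌋ = ⌊16908/762⌋ − ⌊16607/762⌋ = 22 − 21 = 1
n=55: ⌊(56·301+353)/762⌋ − ⌊(55·301+353)/762⌋ = ⌊17209/762⌋ − ⌊16908/762⌋ = 22 − 22 = 0
n=56: ⌊(57·301+353)/762⌋ − ⌊(56·301+353)/762⌋ = ⌊17510/762⌋ − ⌊17209/762⌋ = 22 − 22 = 0
n=57: ⌊(58·301+353)/762⌋ − ⌊(57·301+353)/762⌋ = ⌊17811/762⌋ − ⌊17510/762⌋ = 23 − 22 = 1
n=58: ⌊(59·301+353)/762⌋ − ⌊(58·301+353)/762⌋ = ⌊18112/762⌋ − ⌊17811/762⌋ = 23 − 23 = 0
n=59: ⌊(60·301+353)/762⌋ − ⌊(59·301+353)/762⌋ = ⌊18413/762⌋ − ⌊18112/762⌋ = 24 − 23 = 1
n=60: ⌊(61·301+353)/762⌋ − ⌊(60·301+353)/762⌋ = ⌊18714/762⌋ − ⌊18413/762⌋ = 24 − 24 = 0
n=61: ⌊(62·301+353)/762⌋ − ⌊(61·301+353)/762⌋ = ⌊19015/762⌋ − ⌊18714/762⌋ = 24 − 24 = 0
n=62: ⌊(63·301+353)/762⌋ − ⌊(62·301+353)/762⌋ = ⌊19316/762⌋ − ⌊19015/762⌋ = 25 − 24 = 1
n=63: ⌊(64·301+353)/762⌋ − ⌊(63·301+353)/762⌋ = ⌊19617/762⌋ − ⌊19316/762⌋ = 25 − 25 = 0
n=64: ⌊(65·301+353)/762⌋ − ⌊(64·301+353)/762⌋ = ⌊19918/762⌋ − ⌊19617/762⌋ = 26 − 25 = 1
n=65: ⌊(66·301+353)/762⌋ − ⌊(65·301+353)/762⌋ = ⌊20219/762⌋ − ⌊19918/762⌋ = 26 − 26 = 0
n=66: ⌊(67·301+353)/762⌋ − ⌊(66·301+353)/762⌋ = ⌊20520/762⌋ − ⌊20219/762⌋ = 26 − 26 = 0
n=67: ⌊(68·301+353)/762⌋ − ⌊(67·301+353)/762⌋ = ⌊20821/762⌋ − ⌊20520/762⌋ = 27 − 26 = 1
n=68: ⌊(69·301+353)/762⌋ − ⌊(68·301+353)/762⌋ = ⌊21122/762⌋ − ⌊20821/762⌋ = 27 − 27 = 0
n=69: ⌊(70·301+353)/762⌋ − ⌊(69·301+353)/762⌋ = ⌊21423/762⌋ − ⌊21122/762⌋ = 28 − 27 = 1
n=70: ⌊(71·301+353)/762⌋ − ⌊(70·301+353)/762⌋ = ⌊21724/762⌋ − ⌊21423/762⌋ = 28 − 28 = 0
n=71: ⌊(72·301+353)/762⌋ − ⌊(71·301+353)/762⌋ = ⌊22025/762⌋ − ⌊21724/762⌋ = 28 − 28 = 0
n=72: ⌊(73·301+353)/762⌋ − ⌊(72·301+353)/762⌋ = ⌊22326/762⌋ − ⌊22025/762⌋ = 29 − 28 = 1
n=73: ⌊(74·301+353)/762⌋ − ⌊(73·301+353)/762⌋ = ⌊22627/762⌋ − ⌊22326/762⌋ = 29 − 29 = 0

01010010100100101001010010100101001010010100101001010010010100101001010010


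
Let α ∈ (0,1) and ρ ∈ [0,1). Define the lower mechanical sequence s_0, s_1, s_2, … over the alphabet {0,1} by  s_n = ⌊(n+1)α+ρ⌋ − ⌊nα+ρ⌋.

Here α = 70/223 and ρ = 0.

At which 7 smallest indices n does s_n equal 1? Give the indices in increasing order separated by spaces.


3 6 9 12 15 19 22

n=0: ⌊70/223⌋−⌊0/223⌋ = 0−0 = 0
n=1: ⌊140/223⌋−⌊70/223⌋ = 0−0 = 0
n=2: ⌊210/223⌋−⌊140/223⌋ = 0−0 = 0
n=3: ⌊280/223⌋−⌊210/223⌋ = 1−0 = 1  ← one
n=4: ⌊350/223⌋−⌊280/223⌋ = 1−1 = 0
n=5: ⌊420/223⌋−⌊350/223⌋ = 1−1 = 0
n=6: ⌊490/223⌋−⌊420/223⌋ = 2−1 = 1  ← one
n=7: ⌊560/223⌋−⌊490/223⌋ = 2−2 = 0
n=8: ⌊630/223⌋−⌊560/223⌋ = 2−2 = 0
n=9: ⌊700/223⌋−⌊630/223⌋ = 3−2 = 1  ← one
n=10: ⌊770/223⌋−⌊700/223⌋ = 3−3 = 0
n=11: ⌊840/223⌋−⌊770/223⌋ = 3−3 = 0
n=12: ⌊910/223⌋−⌊840/223⌋ = 4−3 = 1  ← one
n=13: ⌊980/223⌋−⌊910/223⌋ = 4−4 = 0
n=14: ⌊1050/223⌋−⌊980/223⌋ = 4−4 = 0
n=15: ⌊1120/223⌋−⌊1050/223⌋ = 5−4 = 1  ← one
n=16: ⌊1190/223⌋−⌊1120/223⌋ = 5−5 = 0
n=17: ⌊1260/223⌋−⌊1190/223⌋ = 5−5 = 0
n=18: ⌊1330/223⌋−⌊1260/223⌋ = 5−5 = 0
n=19: ⌊1400/223⌋−⌊1330/223⌋ = 6−5 = 1  ← one
n=20: ⌊1470/223⌋−⌊1400/223⌋ = 6−6 = 0
n=21: ⌊1540/223⌋−⌊1470/223⌋ = 6−6 = 0
n=22: ⌊1610/223⌋−⌊1540/223⌋ = 7−6 = 1  ← one
positions of the first 7 ones: 3 6 9 12 15 19 22


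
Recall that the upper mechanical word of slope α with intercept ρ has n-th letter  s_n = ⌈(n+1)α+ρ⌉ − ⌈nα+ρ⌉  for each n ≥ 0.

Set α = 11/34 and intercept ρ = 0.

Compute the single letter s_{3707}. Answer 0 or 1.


0

(n+1)α + ρ = (3708·11) / 34 = 40788/34
nα + ρ     = (3707·11) / 34 = 40777/34
⌈40788/34⌉ = 1200,  ⌈40777/34⌉ = 1200
s_{3707} = 1200 − 1200 = 0


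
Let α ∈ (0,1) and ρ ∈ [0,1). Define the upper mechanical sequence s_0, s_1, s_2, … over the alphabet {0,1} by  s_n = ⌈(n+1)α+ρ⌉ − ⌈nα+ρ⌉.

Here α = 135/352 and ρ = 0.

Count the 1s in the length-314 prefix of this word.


121

#1s = Σ_{n=0}^{313} s_n = Σ_{n=0}^{313} (⌈(n+1)α+ρ⌉ − ⌈nα+ρ⌉)
the sum telescopes: every ⌈nα+ρ⌉ with 0 < n < 314 appears once with + and once with −, leaving ⌈314α+ρ⌉ − ⌈0·α+ρ⌉
314α + ρ = (314·135) / 352 = 42390/352
ρ = 0/352
⌈42390/352⌉ = 121,  ⌈0/352⌉ = 0
#1s = 121 − 0 = 121


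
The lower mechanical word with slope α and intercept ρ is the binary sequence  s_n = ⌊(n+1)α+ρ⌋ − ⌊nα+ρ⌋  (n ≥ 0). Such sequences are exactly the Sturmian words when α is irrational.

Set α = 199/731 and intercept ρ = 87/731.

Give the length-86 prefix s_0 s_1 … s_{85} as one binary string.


n=0: ⌊(1·199+87)/731⌋ − ⌊(0·199+87)/731⌋ = ⌊286/731⌋ − ⌊87/731⌋ = 0 − 0 = 0
n=1: ⌊(2·199+87)/731⌋ − ⌊(1·199+87)/731⌋ = ⌊485/731⌋ − ⌊286/731⌋ = 0 − 0 = 0
n=2: ⌊(3·199+87)/731⌋ − ⌊(2·199+87)/731⌋ = ⌊684/731⌋ − ⌊485/731⌋ = 0 − 0 = 0
n=3: ⌊(4·199+87)/731⌋ − ⌊(3·199+87)/731⌋ = ⌊883/731⌋ − ⌊684/731⌋ = 1 − 0 = 1
n=4: ⌊(5·199+87)/731⌋ − ⌊(4·199+87)/731⌋ = ⌊1082/731⌋ − ⌊883/731⌋ = 1 − 1 = 0
n=5: ⌊(6·199+87)/731⌋ − ⌊(5·199+87)/731⌋ = ⌊1281/731⌋ − ⌊1082/731⌋ = 1 − 1 = 0
n=6: ⌊(7·199+87)/731⌋ − ⌊(6·199+87)/731⌋ = ⌊1480/731⌋ − ⌊1281/731⌋ = 2 − 1 = 1
n=7: ⌊(8·199+87)/731⌋ − ⌊(7·199+87)/731⌋ = ⌊1679/731⌋ − ⌊1480/731⌋ = 2 − 2 = 0
n=8: ⌊(9·199+87)/731⌋ − ⌊(8·199+87)/731⌋ = ⌊1878/731⌋ − ⌊1679/731⌋ = 2 − 2 = 0
n=9: ⌊(10·199+87)/731⌋ − ⌊(9·199+87)/731⌋ = ⌊2077/731⌋ − ⌊1878/731⌋ = 2 − 2 = 0
n=10: ⌊(11·199+87)/731⌋ − ⌊(10·199+87)/731⌋ = ⌊2276/731⌋ − ⌊2077/731⌋ = 3 − 2 = 1
n=11: ⌊(12·199+87)/731⌋ − ⌊(11·199+87)/731⌋ = ⌊2475/731⌋ − ⌊2276/731⌋ = 3 − 3 = 0
n=12: ⌊(13·199+87)/731⌋ − ⌊(12·199+87)/731⌋ = ⌊2674/731⌋ − ⌊2475/731⌋ = 3 − 3 = 0
n=13: ⌊(14·199+87)/731⌋ − ⌊(13·199+87)/731⌋ = ⌊2873/731⌋ − ⌊2674/731⌋ = 3 − 3 = 0
n=14: ⌊(15·199+87)/731⌋ − ⌊(14·199+87)/731⌋ = ⌊3072/731⌋ − ⌊2873/731⌋ = 4 − 3 = 1
n=15: ⌊(16·199+87)/731⌋ − ⌊(15·199+87)/731⌋ = ⌊3271/731⌋ − ⌊3072/731⌋ = 4 − 4 = 0
n=16: ⌊(17·199+87)/731⌋ − ⌊(16·199+87)/731⌋ = ⌊3470/731⌋ − ⌊3271/731⌋ = 4 − 4 = 0
n=17: ⌊(18·199+87)/731⌋ − ⌊(17·199+87)/731⌋ = ⌊3669/731⌋ − ⌊3470/731⌋ = 5 − 4 = 1
n=18: ⌊(19·199+87)/731⌋ − ⌊(18·199+87)/731⌋ = ⌊3868/731⌋ − ⌊3669/731⌋ = 5 − 5 = 0
n=19: ⌊(20·199+87)/731⌋ − ⌊(19·199+87)/731⌋ = ⌊4067/731⌋ − ⌊3868/731⌋ = 5 − 5 = 0
n=20: ⌊(21·199+87)/731⌋ − ⌊(20·199+87)/731⌋ = ⌊4266/731⌋ − ⌊4067/731⌋ = 5 − 5 = 0
n=21: ⌊(22·199+87)/731⌋ − ⌊(21·199+87)/731⌋ = ⌊4465/731⌋ − ⌊4266/731⌋ = 6 − 5 = 1
n=22: ⌊(23·199+87)/731⌋ − ⌊(22·199+87)/731⌋ = ⌊4664/731⌋ − ⌊4465/731⌋ = 6 − 6 = 0
n=23: ⌊(24·199+87)/731⌋ − ⌊(23·199+87)/731⌋ = ⌊4863/731⌋ − ⌊4664/731⌋ = 6 − 6 = 0
n=24: ⌊(25·199+87)/731⌋ − ⌊(24·199+87)/731⌋ = ⌊5062/731⌋ − ⌊4863/731⌋ = 6 − 6 = 0
n=25: ⌊(26·199+87)/731⌋ − ⌊(25·199+87)/731⌋ = ⌊5261/731⌋ − ⌊5062/731⌋ = 7 − 6 = 1
n=26: ⌊(27·199+87)/731⌋ − ⌊(26·199+87)/731⌋ = ⌊5460/731⌋ − ⌊5261/731⌋ = 7 − 7 = 0
n=27: ⌊(28·199+87)/731⌋ − ⌊(27·199+87)/731⌋ = ⌊5659/731⌋ − ⌊5460/731⌋ = 7 − 7 = 0
n=28: ⌊(29·199+87)/731⌋ − ⌊(28·199+87)/731⌋ = ⌊5858/731⌋ − ⌊5659/731⌋ = 8 − 7 = 1
n=29: ⌊(30·199+87)/731⌋ − ⌊(29·199+87)/731⌋ = ⌊6057/731⌋ − ⌊5858/731⌋ = 8 − 8 = 0
n=30: ⌊(31·199+87)/731⌋ − ⌊(30·199+87)/731⌋ = ⌊6256/731⌋ − ⌊6057/731⌋ = 8 − 8 = 0
n=31: ⌊(32·199+87)/731⌋ − ⌊(31·199+87)/731⌋ = ⌊6455/731⌋ − ⌊6256/731⌋ = 8 − 8 = 0
n=32: ⌊(33·199+87)/731⌋ − ⌊(32·199+87)/731⌋ = ⌊6654/731⌋ − ⌊6455/731⌋ = 9 − 8 = 1
n=33: ⌊(34·199+87)/731⌋ − ⌊(33·199+87)/731⌋ = ⌊6853/731⌋ − ⌊6654/731⌋ = 9 − 9 = 0
n=34: ⌊(35·199+87)/731⌋ − ⌊(34·199+87)/731⌋ = ⌊7052/731⌋ − ⌊6853/731⌋ = 9 − 9 = 0
n=35: ⌊(36·199+87)/731⌋ − ⌊(35·199+87)/731⌋ = ⌊7251/731⌋ − ⌊7052/731⌋ = 9 − 9 = 0
n=36: ⌊(37·199+87)/731⌋ − ⌊(36·199+87)/731⌋ = ⌊7450/731⌋ − ⌊7251/731⌋ = 10 − 9 = 1
n=37: ⌊(38·199+87)/731⌋ − ⌊(37·199+87)/731⌋ = ⌊7649/731⌋ − ⌊7450/731⌋ = 10 − 10 = 0
n=38: ⌊(39·199+87)/731⌋ − ⌊(38·199+87)/731⌋ = ⌊7848/731⌋ − ⌊7649/731⌋ = 10 − 10 = 0
n=39: ⌊(40·199+87)/731⌋ − ⌊(39·199+87)/731⌋ = ⌊8047/731⌋ − ⌊7848/731⌋ = 11 − 10 = 1
n=40: ⌊(41·199+87)/731⌋ − ⌊(40·199+87)/731⌋ = ⌊8246/731⌋ − ⌊8047/731⌋ = 11 − 11 = 0
n=41: ⌊(42·199+87)/731⌋ − ⌊(41·199+87)/731⌋ = ⌊8445/731⌋ − ⌊8246/731⌋ = 11 − 11 = 0
n=42: ⌊(43·199+87)/731⌋ − ⌊(42·199+87)/731⌋ = ⌊8644/731⌋ − ⌊8445/731⌋ = 11 − 11 = 0
n=43: ⌊(44·199+87)/731⌋ − ⌊(43·199+87)/731⌋ = ⌊8843/731⌋ − ⌊8644/731⌋ = 12 − 11 = 1
n=44: ⌊(45·199+87)/731⌋ − ⌊(44·199+87)/731⌋ = ⌊9042/731⌋ − ⌊8843/731⌋ = 12 − 12 = 0
n=45: ⌊(46·199+87)/731⌋ − ⌊(45·199+87)/731⌋ = ⌊9241/731⌋ − ⌊9042/731⌋ = 12 − 12 = 0
n=46: ⌊(47·199+87)/731⌋ − ⌊(46·199+87)/731⌋ = ⌊9440/731⌋ − ⌊9241/731⌋ = 12 − 12 = 0
n=47: ⌊(48·199+87)/731⌋ − ⌊(47·199+87)/731⌋ = ⌊9639/731⌋ − ⌊9440/731⌋ = 13 − 12 = 1
n=48: ⌊(49·199+87)/731⌋ − ⌊(48·199+87)/731⌋ = ⌊9838/731⌋ − ⌊9639/731⌋ = 13 − 13 = 0
n=49: ⌊(50·199+87)/731⌋ − ⌊(49·199+87)/731⌋ = ⌊10037/731⌋ − ⌊9838/731⌋ = 13 − 13 = 0
n=50: ⌊(51·199+87)/731⌋ − ⌊(50·199+87)/731⌋ = ⌊10236/731⌋ − ⌊10037/731⌋ = 14 − 13 = 1
n=51: ⌊(52·199+87)/731⌋ − ⌊(51·199+87)/731⌋ = ⌊10435/731⌋ − ⌊10236/731⌋ = 14 − 14 = 0
n=52: ⌊(53·199+87)/731⌋ − ⌊(52·199+87)/731⌋ = ⌊10634/731⌋ − ⌊10435/731⌋ = 14 − 14 = 0
n=53: ⌊(54·199+87)/731⌋ − ⌊(53·199+87)/731⌋ = ⌊10833/731⌋ − ⌊10634/731⌋ = 14 − 14 = 0
n=54: ⌊(55·199+87)/731⌋ − ⌊(54·199+87)/731⌋ = ⌊11032/731⌋ − ⌊10833/731⌋ = 15 − 14 = 1
n=55: ⌊(56·199+87)/731⌋ − ⌊(55·199+87)/731⌋ = ⌊11231/731⌋ − ⌊11032/731⌋ = 15 − 15 = 0
n=56: ⌊(57·199+87)/731⌋ − ⌊(56·199+87)/731⌋ = ⌊11430/731⌋ − ⌊11231/731⌋ = 15 − 15 = 0
n=57: ⌊(58·199+87)/731⌋ − ⌊(57·199+87)/731⌋ = ⌊11629/731⌋ − ⌊11430/731⌋ = 15 − 15 = 0
n=58: ⌊(59·199+87)/731⌋ − ⌊(58·199+87)/731⌋ = ⌊11828/731⌋ − ⌊11629/731⌋ = 16 − 15 = 1
n=59: ⌊(60·199+87)/731⌋ − ⌊(59·199+87)/731⌋ = ⌊12027/731⌋ − ⌊11828/731⌋ = 16 − 16 = 0
n=60: ⌊(61·199+87)/731⌋ − ⌊(60·199+87)/731⌋ = ⌊12226/731⌋ − ⌊12027/731⌋ = 16 − 16 = 0
n=61: ⌊(62·199+87)/731⌋ − ⌊(61·199+87)/731⌋ = ⌊12425/731⌋ − ⌊12226/731⌋ = 16 − 16 = 0
n=62: ⌊(63·199+87)/731⌋ − ⌊(62·199+87)/731⌋ = ⌊12624/731⌋ − ⌊12425/731⌋ = 17 − 16 = 1
n=63: ⌊(64·199+87)/731⌋ − ⌊(63·199+87)/731⌋ = ⌊12823/731⌋ − ⌊12624/731⌋ = 17 − 17 = 0
n=64: ⌊(65·199+87)/731⌋ − ⌊(64·199+87)/731⌋ = ⌊13022/731⌋ − ⌊12823/731⌋ = 17 − 17 = 0
n=65: ⌊(66·199+87)/731⌋ − ⌊(65·199+87)/731⌋ = ⌊13221/731⌋ − ⌊13022/731⌋ = 18 − 17 = 1
n=66: ⌊(67·199+87)/731⌋ − ⌊(66·199+87)/731⌋ = ⌊13420/731⌋ − ⌊13221/731⌋ = 18 − 18 = 0
n=67: ⌊(68·199+87)/731⌋ − ⌊(67·199+87)/731⌋ = ⌊13619/731⌋ − ⌊13420/731⌋ = 18 − 18 = 0
n=68: ⌊(69·199+87)/731⌋ − ⌊(68·199+87)/731⌋ = ⌊13818/731⌋ − ⌊13619/731⌋ = 18 − 18 = 0
n=69: ⌊(70·199+87)/731⌋ − ⌊(69·199+87)/731⌋ = ⌊14017/731⌋ − ⌊13818/731⌋ = 19 − 18 = 1
n=70: ⌊(71·199+87)/731⌋ − ⌊(70·199+87)/731⌋ = ⌊14216/731⌋ − ⌊14017/731⌋ = 19 − 19 = 0
n=71: ⌊(72·199+87)/731⌋ − ⌊(71·199+87)/731⌋ = ⌊14415/731⌋ − ⌊14216/731⌋ = 19 − 19 = 0
n=72: ⌊(73·199+87)/731⌋ − ⌊(72·199+87)/731⌋ = ⌊14614/731⌋ − ⌊14415/731⌋ = 19 − 19 = 0
n=73: ⌊(74·199+87)/731⌋ − ⌊(73·199+87)/731⌋ = ⌊14813/731⌋ − ⌊14614/731⌋ = 20 − 19 = 1
n=74: ⌊(75·199+87)/731⌋ − ⌊(74·199+87)/731⌋ = ⌊15012/731⌋ − ⌊14813/731⌋ = 20 − 20 = 0
n=75: ⌊(76·199+87)/731⌋ − ⌊(75·199+87)/731⌋ = ⌊15211/731⌋ − ⌊15012/731⌋ = 20 − 20 = 0
n=76: ⌊(77·199+87)/731⌋ − ⌊(76·199+87)/731⌋ = ⌊15410/731⌋ − ⌊15211/731⌋ = 21 − 20 = 1
n=77: ⌊(78·199+87)/731⌋ − ⌊(77·199+87)/731⌋ = ⌊15609/731⌋ − ⌊15410/731⌋ = 21 − 21 = 0
n=78: ⌊(79·199+87)/731⌋ − ⌊(78·199+87)/731⌋ = ⌊15808/731⌋ − ⌊15609/731⌋ = 21 − 21 = 0
n=79: ⌊(80·199+87)/731⌋ − ⌊(79·199+87)/731⌋ = ⌊16007/731⌋ − ⌊15808/731⌋ = 21 − 21 = 0
n=80: ⌊(81·199+87)/731⌋ − ⌊(80·199+87)/731⌋ = ⌊16206/731⌋ − ⌊16007/731⌋ = 22 − 21 = 1
n=81: ⌊(82·199+87)/731⌋ − ⌊(81·199+87)/731⌋ = ⌊16405/731⌋ − ⌊16206/731⌋ = 22 − 22 = 0
n=82: ⌊(83·199+87)/731⌋ − ⌊(82·199+87)/731⌋ = ⌊16604/731⌋ − ⌊16405/731⌋ = 22 − 22 = 0
n=83: ⌊(84·199+87)/731⌋ − ⌊(83·199+87)/731⌋ = ⌊16803/731⌋ − ⌊16604/731⌋ = 22 − 22 = 0
n=84: ⌊(85·199+87)/731⌋ − ⌊(84·199+87)/731⌋ = ⌊17002/731⌋ − ⌊16803/731⌋ = 23 − 22 = 1
n=85: ⌊(86·199+87)/731⌋ − ⌊(85·199+87)/731⌋ = ⌊17201/731⌋ − ⌊17002/731⌋ = 23 − 23 = 0

00010010001000100100010001001000100010010001000100100010001000100100010001001000100010


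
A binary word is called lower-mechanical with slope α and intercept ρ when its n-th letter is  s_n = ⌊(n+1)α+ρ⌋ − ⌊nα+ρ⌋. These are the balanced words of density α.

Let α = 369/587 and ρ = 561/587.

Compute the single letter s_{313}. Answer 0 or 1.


(n+1)α + ρ = (314·369 + 561) / 587 = 116427/587
nα + ρ     = (313·369 + 561) / 587 = 116058/587
⌊116427/587⌋ = 198,  ⌊116058/587⌋ = 197
s_{313} = 198 − 197 = 1

1


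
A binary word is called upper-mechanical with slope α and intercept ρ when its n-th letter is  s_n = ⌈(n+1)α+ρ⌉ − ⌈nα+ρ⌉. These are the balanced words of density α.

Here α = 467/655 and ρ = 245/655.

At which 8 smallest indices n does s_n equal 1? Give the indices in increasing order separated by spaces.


0 2 3 5 6 7 9 10

n=0: ⌈712/655⌉−⌈245/655⌉ = 2−1 = 1  ← one
n=1: ⌈1179/655⌉−⌈712/655⌉ = 2−2 = 0
n=2: ⌈1646/655⌉−⌈1179/655⌉ = 3−2 = 1  ← one
n=3: ⌈2113/655⌉−⌈1646/655⌉ = 4−3 = 1  ← one
n=4: ⌈2580/655⌉−⌈2113/655⌉ = 4−4 = 0
n=5: ⌈3047/655⌉−⌈2580/655⌉ = 5−4 = 1  ← one
n=6: ⌈3514/655⌉−⌈3047/655⌉ = 6−5 = 1  ← one
n=7: ⌈3981/655⌉−⌈3514/655⌉ = 7−6 = 1  ← one
n=8: ⌈4448/655⌉−⌈3981/655⌉ = 7−7 = 0
n=9: ⌈4915/655⌉−⌈4448/655⌉ = 8−7 = 1  ← one
n=10: ⌈5382/655⌉−⌈4915/655⌉ = 9−8 = 1  ← one
positions of the first 8 ones: 0 2 3 5 6 7 9 10


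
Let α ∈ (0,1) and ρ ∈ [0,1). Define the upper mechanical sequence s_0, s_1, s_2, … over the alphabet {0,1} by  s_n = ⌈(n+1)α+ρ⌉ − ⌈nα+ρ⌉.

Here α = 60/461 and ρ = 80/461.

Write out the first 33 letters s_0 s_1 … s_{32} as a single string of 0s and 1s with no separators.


n=0: ⌈(1·60+80)/461⌉ − ⌈(0·60+80)/461⌉ = ⌈140/461⌉ − ⌈80/461⌉ = 1 − 1 = 0
n=1: ⌈(2·60+80)/461⌉ − ⌈(1·60+80)/461⌉ = ⌈200/461⌉ − ⌈140/461⌉ = 1 − 1 = 0
n=2: ⌈(3·60+80)/461⌉ − ⌈(2·60+80)/461⌉ = ⌈260/461⌉ − ⌈200/461⌉ = 1 − 1 = 0
n=3: ⌈(4·60+80)/461⌉ − ⌈(3·60+80)/461⌉ = ⌈320/461⌉ − ⌈260/461⌉ = 1 − 1 = 0
n=4: ⌈(5·60+80)/461⌉ − ⌈(4·60+80)/461⌉ = ⌈380/461⌉ − ⌈320/461⌉ = 1 − 1 = 0
n=5: ⌈(6·60+80)/461⌉ − ⌈(5·60+80)/461⌉ = ⌈440/461⌉ − ⌈380/461⌉ = 1 − 1 = 0
n=6: ⌈(7·60+80)/461⌉ − ⌈(6·60+80)/461⌉ = ⌈500/461⌉ − ⌈440/461⌉ = 2 − 1 = 1
n=7: ⌈(8·60+80)/461⌉ − ⌈(7·60+80)/461⌉ = ⌈560/461⌉ − ⌈500/461⌉ = 2 − 2 = 0
n=8: ⌈(9·60+80)/461⌉ − ⌈(8·60+80)/461⌉ = ⌈620/461⌉ − ⌈560/461⌉ = 2 − 2 = 0
n=9: ⌈(10·60+80)/461⌉ − ⌈(9·60+80)/461⌉ = ⌈680/461⌉ − ⌈620/461⌉ = 2 − 2 = 0
n=10: ⌈(11·60+80)/461⌉ − ⌈(10·60+80)/461⌉ = ⌈740/461⌉ − ⌈680/461⌉ = 2 − 2 = 0
n=11: ⌈(12·60+80)/461⌉ − ⌈(11·60+80)/461⌉ = ⌈800/461⌉ − ⌈740/461⌉ = 2 − 2 = 0
n=12: ⌈(13·60+80)/461⌉ − ⌈(12·60+80)/461⌉ = ⌈860/461⌉ − ⌈800/461⌉ = 2 − 2 = 0
n=13: ⌈(14·60+80)/461⌉ − ⌈(13·60+80)/461⌉ = ⌈920/461⌉ − ⌈860/461⌉ = 2 − 2 = 0
n=14: ⌈(15·60+80)/461⌉ − ⌈(14·60+80)/461⌉ = ⌈980/461⌉ − ⌈920/461⌉ = 3 − 2 = 1
n=15: ⌈(16·60+80)/461⌉ − ⌈(15·60+80)/461⌉ = ⌈1040/461⌉ − ⌈980/461⌉ = 3 − 3 = 0
n=16: ⌈(17·60+80)/461⌉ − ⌈(16·60+80)/461⌉ = ⌈1100/461⌉ − ⌈1040/461⌉ = 3 − 3 = 0
n=17: ⌈(18·60+80)/461⌉ − ⌈(17·60+80)/461⌉ = ⌈1160/461⌉ − ⌈1100/461⌉ = 3 − 3 = 0
n=18: ⌈(19·60+80)/461⌉ − ⌈(18·60+80)/461⌉ = ⌈1220/461⌉ − ⌈1160/461⌉ = 3 − 3 = 0
n=19: ⌈(20·60+80)/461⌉ − ⌈(19·60+80)/461⌉ = ⌈1280/461⌉ − ⌈1220/461⌉ = 3 − 3 = 0
n=20: ⌈(21·60+80)/461⌉ − ⌈(20·60+80)/461⌉ = ⌈1340/461⌉ − ⌈1280/461⌉ = 3 − 3 = 0
n=21: ⌈(22·60+80)/461⌉ − ⌈(21·60+80)/461⌉ = ⌈1400/461⌉ − ⌈1340/461⌉ = 4 − 3 = 1
n=22: ⌈(23·60+80)/461⌉ − ⌈(22·60+80)/461⌉ = ⌈1460/461⌉ − ⌈1400/461⌉ = 4 − 4 = 0
n=23: ⌈(24·60+80)/461⌉ − ⌈(23·60+80)/461⌉ = ⌈1520/461⌉ − ⌈1460/461⌉ = 4 − 4 = 0
n=24: ⌈(25·60+80)/461⌉ − ⌈(24·60+80)/461⌉ = ⌈1580/461⌉ − ⌈1520/461⌉ = 4 − 4 = 0
n=25: ⌈(26·60+80)/461⌉ − ⌈(25·60+80)/461⌉ = ⌈1640/461⌉ − ⌈1580/461⌉ = 4 − 4 = 0
n=26: ⌈(27·60+80)/461⌉ − ⌈(26·60+80)/461⌉ = ⌈1700/461⌉ − ⌈1640/461⌉ = 4 − 4 = 0
n=27: ⌈(28·60+80)/461⌉ − ⌈(27·60+80)/461⌉ = ⌈1760/461⌉ − ⌈1700/461⌉ = 4 − 4 = 0
n=28: ⌈(29·60+80)/461⌉ − ⌈(28·60+80)/461⌉ = ⌈1820/461⌉ − ⌈1760/461⌉ = 4 − 4 = 0
n=29: ⌈(30·60+80)/461⌉ − ⌈(29·60+80)/461⌉ = ⌈1880/461⌉ − ⌈1820/461⌉ = 5 − 4 = 1
n=30: ⌈(31·60+80)/461⌉ − ⌈(30·60+80)/461⌉ = ⌈1940/461⌉ − ⌈1880/461⌉ = 5 − 5 = 0
n=31: ⌈(32·60+80)/461⌉ − ⌈(31·60+80)/461⌉ = ⌈2000/461⌉ − ⌈1940/461⌉ = 5 − 5 = 0
n=32: ⌈(33·60+80)/461⌉ − ⌈(32·60+80)/461⌉ = ⌈2060/461⌉ − ⌈2000/461⌉ = 5 − 5 = 0

000000100000001000000100000001000


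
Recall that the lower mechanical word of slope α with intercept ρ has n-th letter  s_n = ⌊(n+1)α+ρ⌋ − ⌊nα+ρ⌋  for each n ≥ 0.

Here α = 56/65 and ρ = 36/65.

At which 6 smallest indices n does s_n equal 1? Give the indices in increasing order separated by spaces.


n=0: ⌊92/65⌋−⌊36/65⌋ = 1−0 = 1  ← one
n=1: ⌊148/65⌋−⌊92/65⌋ = 2−1 = 1  ← one
n=2: ⌊204/65⌋−⌊148/65⌋ = 3−2 = 1  ← one
n=3: ⌊260/65⌋−⌊204/65⌋ = 4−3 = 1  ← one
n=4: ⌊316/65⌋−⌊260/65⌋ = 4−4 = 0
n=5: ⌊372/65⌋−⌊316/65⌋ = 5−4 = 1  ← one
n=6: ⌊428/65⌋−⌊372/65⌋ = 6−5 = 1  ← one
positions of the first 6 ones: 0 1 2 3 5 6

0 1 2 3 5 6


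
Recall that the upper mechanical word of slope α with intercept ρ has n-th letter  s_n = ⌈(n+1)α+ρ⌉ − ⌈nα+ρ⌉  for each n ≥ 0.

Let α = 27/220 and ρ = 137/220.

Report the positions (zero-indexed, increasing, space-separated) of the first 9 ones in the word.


n=0: ⌈164/220⌉−⌈137/220⌉ = 1−1 = 0
n=1: ⌈191/220⌉−⌈164/220⌉ = 1−1 = 0
  …
n=3: ⌈245/220⌉−⌈218/220⌉ = 2−1 = 1  ← one
n=4: ⌈272/220⌉−⌈245/220⌉ = 2−2 = 0
n=5: ⌈299/220⌉−⌈272/220⌉ = 2−2 = 0
  …
n=11: ⌈461/220⌉−⌈434/220⌉ = 3−2 = 1  ← one
n=12: ⌈488/220⌉−⌈461/220⌉ = 3−3 = 0
n=13: ⌈515/220⌉−⌈488/220⌉ = 3−3 = 0
  …
n=19: ⌈677/220⌉−⌈650/220⌉ = 4−3 = 1  ← one
n=20: ⌈704/220⌉−⌈677/220⌉ = 4−4 = 0
n=21: ⌈731/220⌉−⌈704/220⌉ = 4−4 = 0
  …
n=27: ⌈893/220⌉−⌈866/220⌉ = 5−4 = 1  ← one
n=28: ⌈920/220⌉−⌈893/220⌉ = 5−5 = 0
n=29: ⌈947/220⌉−⌈920/220⌉ = 5−5 = 0
  …
n=35: ⌈1109/220⌉−⌈1082/220⌉ = 6−5 = 1  ← one
n=36: ⌈1136/220⌉−⌈1109/220⌉ = 6−6 = 0
n=37: ⌈1163/220⌉−⌈1136/220⌉ = 6−6 = 0
  …
n=43: ⌈1325/220⌉−⌈1298/220⌉ = 7−6 = 1  ← one
n=44: ⌈1352/220⌉−⌈1325/220⌉ = 7−7 = 0
n=45: ⌈1379/220⌉−⌈1352/220⌉ = 7−7 = 0
  …
n=51: ⌈1541/220⌉−⌈1514/220⌉ = 8−7 = 1  ← one
n=52: ⌈1568/220⌉−⌈1541/220⌉ = 8−8 = 0
n=53: ⌈1595/220⌉−⌈1568/220⌉ = 8−8 = 0
  …
n=60: ⌈1784/220⌉−⌈1757/220⌉ = 9−8 = 1  ← one
n=61: ⌈1811/220⌉−⌈1784/220⌉ = 9−9 = 0
n=62: ⌈1838/220⌉−⌈1811/220⌉ = 9−9 = 0
  …
n=68: ⌈2000/220⌉−⌈1973/220⌉ = 10−9 = 1  ← one
positions of the first 9 ones: 3 11 19 27 35 43 51 60 68

3 11 19 27 35 43 51 60 68


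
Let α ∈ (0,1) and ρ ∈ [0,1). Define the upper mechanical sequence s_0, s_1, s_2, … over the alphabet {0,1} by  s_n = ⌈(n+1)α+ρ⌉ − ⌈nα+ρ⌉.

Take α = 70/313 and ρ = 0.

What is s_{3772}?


0

(n+1)α + ρ = (3773·70) / 313 = 264110/313
nα + ρ     = (3772·70) / 313 = 264040/313
⌈264110/313⌉ = 844,  ⌈264040/313⌉ = 844
s_{3772} = 844 − 844 = 0


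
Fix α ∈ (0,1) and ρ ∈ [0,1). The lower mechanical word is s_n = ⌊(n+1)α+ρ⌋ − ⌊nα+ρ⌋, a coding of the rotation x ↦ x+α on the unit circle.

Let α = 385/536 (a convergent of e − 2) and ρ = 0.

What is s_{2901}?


1

(n+1)α + ρ = (2902·385) / 536 = 1117270/536
nα + ρ     = (2901·385) / 536 = 1116885/536
⌊1117270/536⌋ = 2084,  ⌊1116885/536⌋ = 2083
s_{2901} = 2084 − 2083 = 1


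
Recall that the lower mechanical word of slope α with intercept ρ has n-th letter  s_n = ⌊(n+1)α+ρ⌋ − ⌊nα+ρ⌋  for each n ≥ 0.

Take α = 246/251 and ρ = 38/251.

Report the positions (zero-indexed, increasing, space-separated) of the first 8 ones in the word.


0 1 2 3 4 5 6 8

n=0: ⌊284/251⌋−⌊38/251⌋ = 1−0 = 1  ← one
n=1: ⌊530/251⌋−⌊284/251⌋ = 2−1 = 1  ← one
n=2: ⌊776/251⌋−⌊530/251⌋ = 3−2 = 1  ← one
n=3: ⌊1022/251⌋−⌊776/251⌋ = 4−3 = 1  ← one
n=4: ⌊1268/251⌋−⌊1022/251⌋ = 5−4 = 1  ← one
n=5: ⌊1514/251⌋−⌊1268/251⌋ = 6−5 = 1  ← one
n=6: ⌊1760/251⌋−⌊1514/251⌋ = 7−6 = 1  ← one
n=7: ⌊2006/251⌋−⌊1760/251⌋ = 7−7 = 0
n=8: ⌊2252/251⌋−⌊2006/251⌋ = 8−7 = 1  ← one
positions of the first 8 ones: 0 1 2 3 4 5 6 8


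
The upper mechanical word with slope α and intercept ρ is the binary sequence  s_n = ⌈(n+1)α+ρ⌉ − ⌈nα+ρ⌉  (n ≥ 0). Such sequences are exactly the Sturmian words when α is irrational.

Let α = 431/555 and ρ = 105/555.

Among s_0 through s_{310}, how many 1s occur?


#1s = Σ_{n=0}^{310} s_n = Σ_{n=0}^{310} (⌈(n+1)α+ρ⌉ − ⌈nα+ρ⌉)
the sum telescopes: every ⌈nα+ρ⌉ with 0 < n < 311 appears once with + and once with −, leaving ⌈311α+ρ⌉ − ⌈0·α+ρ⌉
311α + ρ = (311·431 + 105) / 555 = 134146/555
ρ = 105/555
⌈134146/555⌉ = 242,  ⌈105/555⌉ = 1
#1s = 242 − 1 = 241

241


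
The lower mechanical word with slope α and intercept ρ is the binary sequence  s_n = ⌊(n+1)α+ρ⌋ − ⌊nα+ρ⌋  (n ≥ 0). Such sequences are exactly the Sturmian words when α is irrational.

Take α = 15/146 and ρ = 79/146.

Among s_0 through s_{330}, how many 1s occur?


34

#1s = Σ_{n=0}^{330} s_n = Σ_{n=0}^{330} (⌊(n+1)α+ρ⌋ − ⌊nα+ρ⌋)
the sum telescopes: every ⌊nα+ρ⌋ with 0 < n < 331 appears once with + and once with −, leaving ⌊331α+ρ⌋ − ⌊0·α+ρ⌋
331α + ρ = (331·15 + 79) / 146 = 5044/146
ρ = 79/146
⌊5044/146⌋ = 34,  ⌊79/146⌋ = 0
#1s = 34 − 0 = 34


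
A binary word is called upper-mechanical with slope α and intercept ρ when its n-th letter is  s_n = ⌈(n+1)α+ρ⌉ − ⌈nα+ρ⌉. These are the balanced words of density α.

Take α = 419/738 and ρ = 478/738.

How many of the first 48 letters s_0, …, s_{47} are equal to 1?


#1s = Σ_{n=0}^{47} s_n = Σ_{n=0}^{47} (⌈(n+1)α+ρ⌉ − ⌈nα+ρ⌉)
the sum telescopes: every ⌈nα+ρ⌉ with 0 < n < 48 appears once with + and once with −, leaving ⌈48α+ρ⌉ − ⌈0·α+ρ⌉
48α + ρ = (48·419 + 478) / 738 = 20590/738
ρ = 478/738
⌈20590/738⌉ = 28,  ⌈478/738⌉ = 1
#1s = 28 − 1 = 27

27


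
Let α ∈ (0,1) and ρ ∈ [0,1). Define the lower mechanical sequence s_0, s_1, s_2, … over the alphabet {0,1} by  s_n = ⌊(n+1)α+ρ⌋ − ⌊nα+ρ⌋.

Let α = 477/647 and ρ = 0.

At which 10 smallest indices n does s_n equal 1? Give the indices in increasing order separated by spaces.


n=0: ⌊477/647⌋−⌊0/647⌋ = 0−0 = 0
n=1: ⌊954/647⌋−⌊477/647⌋ = 1−0 = 1  ← one
n=2: ⌊1431/647⌋−⌊954/647⌋ = 2−1 = 1  ← one
n=3: ⌊1908/647⌋−⌊1431/647⌋ = 2−2 = 0
n=4: ⌊2385/647⌋−⌊1908/647⌋ = 3−2 = 1  ← one
n=5: ⌊2862/647⌋−⌊2385/647⌋ = 4−3 = 1  ← one
n=6: ⌊3339/647⌋−⌊2862/647⌋ = 5−4 = 1  ← one
n=7: ⌊3816/647⌋−⌊3339/647⌋ = 5−5 = 0
n=8: ⌊4293/647⌋−⌊3816/647⌋ = 6−5 = 1  ← one
n=9: ⌊4770/647⌋−⌊4293/647⌋ = 7−6 = 1  ← one
n=10: ⌊5247/647⌋−⌊4770/647⌋ = 8−7 = 1  ← one
n=11: ⌊5724/647⌋−⌊5247/647⌋ = 8−8 = 0
n=12: ⌊6201/647⌋−⌊5724/647⌋ = 9−8 = 1  ← one
n=13: ⌊6678/647⌋−⌊6201/647⌋ = 10−9 = 1  ← one
positions of the first 10 ones: 1 2 4 5 6 8 9 10 12 13

1 2 4 5 6 8 9 10 12 13


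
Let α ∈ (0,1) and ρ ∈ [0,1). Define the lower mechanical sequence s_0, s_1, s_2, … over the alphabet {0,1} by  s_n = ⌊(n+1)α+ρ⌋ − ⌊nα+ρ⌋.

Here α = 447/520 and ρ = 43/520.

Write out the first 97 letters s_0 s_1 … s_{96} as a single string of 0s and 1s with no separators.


0111111011111101111110111111101111110111111011111101111110111111011111101111110111111101111110111

n=0: ⌊(1·447+43)/520⌋ − ⌊(0·447+43)/520⌋ = ⌊490/520⌋ − ⌊43/520⌋ = 0 − 0 = 0
n=1: ⌊(2·447+43)/520⌋ − ⌊(1·447+43)/520⌋ = ⌊937/520⌋ − ⌊490/520⌋ = 1 − 0 = 1
n=2: ⌊(3·447+43)/520⌋ − ⌊(2·447+43)/520⌋ = ⌊1384/520⌋ − ⌊937/520⌋ = 2 − 1 = 1
n=3: ⌊(4·447+43)/520⌋ − ⌊(3·447+43)/520⌋ = ⌊1831/520⌋ − ⌊1384/520⌋ = 3 − 2 = 1
n=4: ⌊(5·447+43)/520⌋ − ⌊(4·447+43)/520⌋ = ⌊2278/520⌋ − ⌊1831/520⌋ = 4 − 3 = 1
n=5: ⌊(6·447+43)/520⌋ − ⌊(5·447+43)/520⌋ = ⌊2725/520⌋ − ⌊2278/520⌋ = 5 − 4 = 1
n=6: ⌊(7·447+43)/520⌋ − ⌊(6·447+43)/520⌋ = ⌊3172/520⌋ − ⌊2725/520⌋ = 6 − 5 = 1
n=7: ⌊(8·447+43)/520⌋ − ⌊(7·447+43)/520⌋ = ⌊3619/520⌋ − ⌊3172/520⌋ = 6 − 6 = 0
n=8: ⌊(9·447+43)/520⌋ − ⌊(8·447+43)/520⌋ = ⌊4066/520⌋ − ⌊3619/520⌋ = 7 − 6 = 1
n=9: ⌊(10·447+43)/520⌋ − ⌊(9·447+43)/520⌋ = ⌊4513/520⌋ − ⌊4066/520⌋ = 8 − 7 = 1
n=10: ⌊(11·447+43)/520⌋ − ⌊(10·447+43)/520⌋ = ⌊4960/520⌋ − ⌊4513/520⌋ = 9 − 8 = 1
n=11: ⌊(12·447+43)/520⌋ − ⌊(11·447+43)/520⌋ = ⌊5407/520⌋ − ⌊4960/520⌋ = 10 − 9 = 1
n=12: ⌊(13·447+43)/520⌋ − ⌊(12·447+43)/520⌋ = ⌊5854/520⌋ − ⌊5407/520⌋ = 11 − 10 = 1
n=13: ⌊(14·447+43)/520⌋ − ⌊(13·447+43)/520⌋ = ⌊6301/520⌋ − ⌊5854/520⌋ = 12 − 11 = 1
n=14: ⌊(15·447+43)/520⌋ − ⌊(14·447+43)/520⌋ = ⌊6748/520⌋ − ⌊6301/520⌋ = 12 − 12 = 0
n=15: ⌊(16·447+43)/520⌋ − ⌊(15·447+43)/520⌋ = ⌊7195/520⌋ − ⌊6748/520⌋ = 13 − 12 = 1
n=16: ⌊(17·447+43)/520⌋ − ⌊(16·447+43)/520⌋ = ⌊7642/520⌋ − ⌊7195/520⌋ = 14 − 13 = 1
n=17: ⌊(18·447+43)/520⌋ − ⌊(17·447+43)/520⌋ = ⌊8089/520⌋ − ⌊7642/520⌋ = 15 − 14 = 1
n=18: ⌊(19·447+43)/520⌋ − ⌊(18·447+43)/520⌋ = ⌊8536/520⌋ − ⌊8089/520⌋ = 16 − 15 = 1
n=19: ⌊(20·447+43)/520⌋ − ⌊(19·447+43)/520⌋ = ⌊8983/520⌋ − ⌊8536/520⌋ = 17 − 16 = 1
n=20: ⌊(21·447+43)/520⌋ − ⌊(20·447+43)/520⌋ = ⌊9430/520⌋ − ⌊8983/520⌋ = 18 − 17 = 1
n=21: ⌊(22·447+43)/520⌋ − ⌊(21·447+43)/520⌋ = ⌊9877/520⌋ − ⌊9430/520⌋ = 18 − 18 = 0
n=22: ⌊(23·447+43)/520⌋ − ⌊(22·447+43)/520⌋ = ⌊10324/520⌋ − ⌊9877/520⌋ = 19 − 18 = 1
n=23: ⌊(24·447+43)/520⌋ − ⌊(23·447+43)/520⌋ = ⌊10771/520⌋ − ⌊10324/520⌋ = 20 − 19 = 1
n=24: ⌊(25·447+43)/520⌋ − ⌊(24·447+43)/520⌋ = ⌊11218/520⌋ − ⌊10771/520⌋ = 21 − 20 = 1
n=25: ⌊(26·447+43)/520⌋ − ⌊(25·447+43)/520⌋ = ⌊11665/520⌋ − ⌊11218/520⌋ = 22 − 21 = 1
n=26: ⌊(27·447+43)/520⌋ − ⌊(26·447+43)/520⌋ = ⌊12112/520⌋ − ⌊11665/520⌋ = 23 − 22 = 1
n=27: ⌊(28·447+43)/520⌋ − ⌊(27·447+43)/520⌋ = ⌊12559/520⌋ − ⌊12112/520⌋ = 24 − 23 = 1
n=28: ⌊(29·447+43)/520⌋ − ⌊(28·447+43)/520⌋ = ⌊13006/520⌋ − ⌊12559/520⌋ = 25 − 24 = 1
n=29: ⌊(30·447+43)/520⌋ − ⌊(29·447+43)/520⌋ = ⌊13453/520⌋ − ⌊13006/520⌋ = 25 − 25 = 0
n=30: ⌊(31·447+43)/520⌋ − ⌊(30·447+43)/520⌋ = ⌊13900/520⌋ − ⌊13453/520⌋ = 26 − 25 = 1
n=31: ⌊(32·447+43)/520⌋ − ⌊(31·447+43)/520⌋ = ⌊14347/520⌋ − ⌊13900/520⌋ = 27 − 26 = 1
n=32: ⌊(33·447+43)/520⌋ − ⌊(32·447+43)/520⌋ = ⌊14794/520⌋ − ⌊14347/520⌋ = 28 − 27 = 1
n=33: ⌊(34·447+43)/520⌋ − ⌊(33·447+43)/520⌋ = ⌊15241/520⌋ − ⌊14794/520⌋ = 29 − 28 = 1
n=34: ⌊(35·447+43)/520⌋ − ⌊(34·447+43)/520⌋ = ⌊15688/520⌋ − ⌊15241/520⌋ = 30 − 29 = 1
n=35: ⌊(36·447+43)/520⌋ − ⌊(35·447+43)/520⌋ = ⌊16135/520⌋ − ⌊15688/520⌋ = 31 − 30 = 1
n=36: ⌊(37·447+43)/520⌋ − ⌊(36·447+43)/520⌋ = ⌊16582/520⌋ − ⌊16135/520⌋ = 31 − 31 = 0
n=37: ⌊(38·447+43)/520⌋ − ⌊(37·447+43)/520⌋ = ⌊17029/520⌋ − ⌊16582/520⌋ = 32 − 31 = 1
n=38: ⌊(39·447+43)/520⌋ − ⌊(38·447+43)/520⌋ = ⌊17476/520⌋ − ⌊17029/520⌋ = 33 − 32 = 1
n=39: ⌊(40·447+43)/520⌋ − ⌊(39·447+43)/520⌋ = ⌊17923/520⌋ − ⌊17476/520⌋ = 34 − 33 = 1
n=40: ⌊(41·447+43)/520⌋ − ⌊(40·447+43)/520⌋ = ⌊18370/520⌋ − ⌊17923/520⌋ = 35 − 34 = 1
n=41: ⌊(42·447+43)/520⌋ − ⌊(41·447+43)/520⌋ = ⌊18817/520⌋ − ⌊18370/520⌋ = 36 − 35 = 1
n=42: ⌊(43·447+43)/520⌋ − ⌊(42·447+43)/520⌋ = ⌊19264/520⌋ − ⌊18817/520⌋ = 37 − 36 = 1
n=43: ⌊(44·447+43)/520⌋ − ⌊(43·447+43)/520⌋ = ⌊19711/520⌋ − ⌊19264/520⌋ = 37 − 37 = 0
n=44: ⌊(45·447+43)/520⌋ − ⌊(44·447+43)/520⌋ = ⌊20158/520⌋ − ⌊19711/520⌋ = 38 − 37 = 1
n=45: ⌊(46·447+43)/520⌋ − ⌊(45·447+43)/520⌋ = ⌊20605/520⌋ − ⌊20158/520⌋ = 39 − 38 = 1
n=46: ⌊(47·447+43)/520⌋ − ⌊(46·447+43)/520⌋ = ⌊21052/520⌋ − ⌊20605/520⌋ = 40 − 39 = 1
n=47: ⌊(48·447+43)/520⌋ − ⌊(47·447+43)/520⌋ = ⌊21499/520⌋ − ⌊21052/520⌋ = 41 − 40 = 1
n=48: ⌊(49·447+43)/520⌋ − ⌊(48·447+43)/520⌋ = ⌊21946/520⌋ − ⌊21499/520⌋ = 42 − 41 = 1
n=49: ⌊(50·447+43)/520⌋ − ⌊(49·447+43)/520⌋ = ⌊22393/520⌋ − ⌊21946/520⌋ = 43 − 42 = 1
n=50: ⌊(51·447+43)/520⌋ − ⌊(50·447+43)/520⌋ = ⌊22840/520⌋ − ⌊22393/520⌋ = 43 − 43 = 0
n=51: ⌊(52·447+43)/520⌋ − ⌊(51·447+43)/520⌋ = ⌊23287/520⌋ − ⌊22840/520⌋ = 44 − 43 = 1
n=52: ⌊(53·447+43)/520⌋ − ⌊(52·447+43)/520⌋ = ⌊23734/520⌋ − ⌊23287/520⌋ = 45 − 44 = 1
n=53: ⌊(54·447+43)/520⌋ − ⌊(53·447+43)/520⌋ = ⌊24181/520⌋ − ⌊23734/520⌋ = 46 − 45 = 1
n=54: ⌊(55·447+43)/520⌋ − ⌊(54·447+43)/520⌋ = ⌊24628/520⌋ − ⌊24181/520⌋ = 47 − 46 = 1
n=55: ⌊(56·447+43)/520⌋ − ⌊(55·447+43)/520⌋ = ⌊25075/520⌋ − ⌊24628/520⌋ = 48 − 47 = 1
n=56: ⌊(57·447+43)/520⌋ − ⌊(56·447+43)/520⌋ = ⌊25522/520⌋ − ⌊25075/520⌋ = 49 − 48 = 1
n=57: ⌊(58·447+43)/520⌋ − ⌊(57·447+43)/520⌋ = ⌊25969/520⌋ − ⌊25522/520⌋ = 49 − 49 = 0
n=58: ⌊(59·447+43)/520⌋ − ⌊(58·447+43)/520⌋ = ⌊26416/520⌋ − ⌊25969/520⌋ = 50 − 49 = 1
n=59: ⌊(60·447+43)/520⌋ − ⌊(59·447+43)/520⌋ = ⌊26863/520⌋ − ⌊26416/520⌋ = 51 − 50 = 1
n=60: ⌊(61·447+43)/520⌋ − ⌊(60·447+43)/520⌋ = ⌊27310/520⌋ − ⌊26863/520⌋ = 52 − 51 = 1
n=61: ⌊(62·447+43)/520⌋ − ⌊(61·447+43)/520⌋ = ⌊27757/520⌋ − ⌊27310/520⌋ = 53 − 52 = 1
n=62: ⌊(63·447+43)/520⌋ − ⌊(62·447+43)/520⌋ = ⌊28204/520⌋ − ⌊27757/520⌋ = 54 − 53 = 1
n=63: ⌊(64·447+43)/520⌋ − ⌊(63·447+43)/520⌋ = ⌊28651/520⌋ − ⌊28204/520⌋ = 55 − 54 = 1
n=64: ⌊(65·447+43)/520⌋ − ⌊(64·447+43)/520⌋ = ⌊29098/520⌋ − ⌊28651/520⌋ = 55 − 55 = 0
n=65: ⌊(66·447+43)/520⌋ − ⌊(65·447+43)/520⌋ = ⌊29545/520⌋ − ⌊29098/520⌋ = 56 − 55 = 1
n=66: ⌊(67·447+43)/520⌋ − ⌊(66·447+43)/520⌋ = ⌊29992/520⌋ − ⌊29545/520⌋ = 57 − 56 = 1
n=67: ⌊(68·447+43)/520⌋ − ⌊(67·447+43)/520⌋ = ⌊30439/520⌋ − ⌊29992/520⌋ = 58 − 57 = 1
n=68: ⌊(69·447+43)/520⌋ − ⌊(68·447+43)/520⌋ = ⌊30886/520⌋ − ⌊30439/520⌋ = 59 − 58 = 1
n=69: ⌊(70·447+43)/520⌋ − ⌊(69·447+43)/520⌋ = ⌊31333/520⌋ − ⌊30886/520⌋ = 60 − 59 = 1
n=70: ⌊(71·447+43)/520⌋ − ⌊(70·447+43)/520⌋ = ⌊31780/520⌋ − ⌊31333/520⌋ = 61 − 60 = 1
n=71: ⌊(72·447+43)/520⌋ − ⌊(71·447+43)/520⌋ = ⌊32227/520⌋ − ⌊31780/520⌋ = 61 − 61 = 0
n=72: ⌊(73·447+43)/520⌋ − ⌊(72·447+43)/520⌋ = ⌊32674/520⌋ − ⌊32227/520⌋ = 62 − 61 = 1
n=73: ⌊(74·447+43)/520⌋ − ⌊(73·447+43)/520⌋ = ⌊33121/520⌋ − ⌊32674/520⌋ = 63 − 62 = 1
n=74: ⌊(75·447+43)/520⌋ − ⌊(74·447+43)/520⌋ = ⌊33568/520⌋ − ⌊33121/520⌋ = 64 − 63 = 1
n=75: ⌊(76·447+43)/520⌋ − ⌊(75·447+43)/520⌋ = ⌊34015/520⌋ − ⌊33568/520⌋ = 65 − 64 = 1
n=76: ⌊(77·447+43)/520⌋ − ⌊(76·447+43)/520⌋ = ⌊34462/520⌋ − ⌊34015/520⌋ = 66 − 65 = 1
n=77: ⌊(78·447+43)/520⌋ − ⌊(77·447+43)/520⌋ = ⌊34909/520⌋ − ⌊34462/520⌋ = 67 − 66 = 1
n=78: ⌊(79·447+43)/520⌋ − ⌊(78·447+43)/520⌋ = ⌊35356/520⌋ − ⌊34909/520⌋ = 67 − 67 = 0
n=79: ⌊(80·447+43)/520⌋ − ⌊(79·447+43)/520⌋ = ⌊35803/520⌋ − ⌊35356/520⌋ = 68 − 67 = 1
n=80: ⌊(81·447+43)/520⌋ − ⌊(80·447+43)/520⌋ = ⌊36250/520⌋ − ⌊35803/520⌋ = 69 − 68 = 1
n=81: ⌊(82·447+43)/520⌋ − ⌊(81·447+43)/520⌋ = ⌊36697/520⌋ − ⌊36250/520⌋ = 70 − 69 = 1
n=82: ⌊(83·447+43)/520⌋ − ⌊(82·447+43)/520⌋ = ⌊37144/520⌋ − ⌊36697/520⌋ = 71 − 70 = 1
n=83: ⌊(84·447+43)/520⌋ − ⌊(83·447+43)/520⌋ = ⌊37591/520⌋ − ⌊37144/520⌋ = 72 − 71 = 1
n=84: ⌊(85·447+43)/520⌋ − ⌊(84·447+43)/520⌋ = ⌊38038/520⌋ − ⌊37591/520⌋ = 73 − 72 = 1
n=85: ⌊(86·447+43)/520⌋ − ⌊(85·447+43)/520⌋ = ⌊38485/520⌋ − ⌊38038/520⌋ = 74 − 73 = 1
n=86: ⌊(87·447+43)/520⌋ − ⌊(86·447+43)/520⌋ = ⌊38932/520⌋ − ⌊38485/520⌋ = 74 − 74 = 0
n=87: ⌊(88·447+43)/520⌋ − ⌊(87·447+43)/520⌋ = ⌊39379/520⌋ − ⌊38932/520⌋ = 75 − 74 = 1
n=88: ⌊(89·447+43)/520⌋ − ⌊(88·447+43)/520⌋ = ⌊39826/520⌋ − ⌊39379/520⌋ = 76 − 75 = 1
n=89: ⌊(90·447+43)/520⌋ − ⌊(89·447+43)/520⌋ = ⌊40273/520⌋ − ⌊39826/520⌋ = 77 − 76 = 1
n=90: ⌊(91·447+43)/520⌋ − ⌊(90·447+43)/520⌋ = ⌊40720/520⌋ − ⌊40273/520⌋ = 78 − 77 = 1
n=91: ⌊(92·447+43)/520⌋ − ⌊(91·447+43)/520⌋ = ⌊41167/520⌋ − ⌊40720/520⌋ = 79 − 78 = 1
n=92: ⌊(93·447+43)/520⌋ − ⌊(92·447+43)/520⌋ = ⌊41614/520⌋ − ⌊41167/520⌋ = 80 − 79 = 1
n=93: ⌊(94·447+43)/520⌋ − ⌊(93·447+43)/520⌋ = ⌊42061/520⌋ − ⌊41614/520⌋ = 80 − 80 = 0
n=94: ⌊(95·447+43)/520⌋ − ⌊(94·447+43)/520⌋ = ⌊42508/520⌋ − ⌊42061/520⌋ = 81 − 80 = 1
n=95: ⌊(96·447+43)/520⌋ − ⌊(95·447+43)/520⌋ = ⌊42955/520⌋ − ⌊42508/520⌋ = 82 − 81 = 1
n=96: ⌊(97·447+43)/520⌋ − ⌊(96·447+43)/520⌋ = ⌊43402/520⌋ − ⌊42955/520⌋ = 83 − 82 = 1
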